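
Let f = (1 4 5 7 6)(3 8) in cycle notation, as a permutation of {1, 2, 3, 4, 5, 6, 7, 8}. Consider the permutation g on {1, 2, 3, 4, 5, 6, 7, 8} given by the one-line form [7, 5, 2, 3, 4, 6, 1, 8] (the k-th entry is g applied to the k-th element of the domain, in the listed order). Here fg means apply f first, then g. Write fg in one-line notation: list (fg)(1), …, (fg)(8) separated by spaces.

3 5 8 4 1 7 6 2

For each element, apply f then g: 1 → 4 → 3; 2 → 2 → 5; 3 → 8 → 8; 4 → 5 → 4; 5 → 7 → 1; 6 → 1 → 7; 7 → 6 → 6; 8 → 3 → 2.
Collecting the images, fg = [3 5 8 4 1 7 6 2].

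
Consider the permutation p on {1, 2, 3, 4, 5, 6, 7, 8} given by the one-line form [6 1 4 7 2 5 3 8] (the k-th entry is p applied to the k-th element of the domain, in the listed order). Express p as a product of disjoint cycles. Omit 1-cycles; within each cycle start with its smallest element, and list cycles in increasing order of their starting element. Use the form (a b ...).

Iterating p from 1 gives 1 → 6 → 5 → 2 → 1; that is the 4-cycle (1 6 5 2).
Continuing from each remaining unvisited element yields (1 6 5 2)(3 4 7).

(1 6 5 2)(3 4 7)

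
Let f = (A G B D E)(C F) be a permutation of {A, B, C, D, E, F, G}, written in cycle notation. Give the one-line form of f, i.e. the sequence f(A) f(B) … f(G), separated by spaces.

G D F E A C B

Image by image: A→G, B→D, C→F, D→E, E→A, F→C, G→B.
Listing these in domain order gives G D F E A C B.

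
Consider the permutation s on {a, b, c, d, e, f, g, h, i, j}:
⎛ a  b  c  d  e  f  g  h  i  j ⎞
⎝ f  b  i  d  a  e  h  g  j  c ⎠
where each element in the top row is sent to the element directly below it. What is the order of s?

6

Decomposing into disjoint cycles gives cycle lengths 3, 3, 2, 1, 1.
Since disjoint cycles commute, ord(s) = lcm(3, 3, 2) = 6.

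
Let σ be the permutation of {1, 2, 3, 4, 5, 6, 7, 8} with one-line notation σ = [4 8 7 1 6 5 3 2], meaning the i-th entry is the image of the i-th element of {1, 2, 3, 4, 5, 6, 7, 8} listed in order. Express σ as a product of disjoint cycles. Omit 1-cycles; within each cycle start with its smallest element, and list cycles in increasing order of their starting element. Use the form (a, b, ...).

(1, 4)(2, 8)(3, 7)(5, 6)

From 1: 1 → 4 → 1, closing the cycle (1, 4).
Continuing from each remaining unvisited element yields (1, 4)(2, 8)(3, 7)(5, 6).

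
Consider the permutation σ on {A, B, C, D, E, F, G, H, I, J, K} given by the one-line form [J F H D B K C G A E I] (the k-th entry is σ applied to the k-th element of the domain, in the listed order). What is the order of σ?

Decomposing into disjoint cycles gives cycle lengths 7, 3, 1.
The order of σ is the least common multiple of its cycle lengths: lcm(7, 3) = 21.

21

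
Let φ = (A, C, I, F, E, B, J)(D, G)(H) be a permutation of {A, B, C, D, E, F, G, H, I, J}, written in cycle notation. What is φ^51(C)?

F

C lies in the 7-cycle (A, C, I, F, E, B, J).
Since the cycle has length 7, φ^51 acts on it the same as φ^2 (51 mod 7 = 2).
Stepping 2 places around the cycle: C → I → F.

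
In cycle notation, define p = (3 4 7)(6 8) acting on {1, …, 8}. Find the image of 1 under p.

1 does not appear in any cycle of p, so it is a fixed point: p(1) = 1.

1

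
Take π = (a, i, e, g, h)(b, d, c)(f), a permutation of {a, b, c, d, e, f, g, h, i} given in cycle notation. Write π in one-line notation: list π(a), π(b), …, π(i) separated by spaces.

Reading each image from the cycles: a↦i, b↦d, c↦b, d↦c, e↦g, f↦f, g↦h, h↦a, i↦e.
Listing these in domain order gives i d b c g f h a e.

i d b c g f h a e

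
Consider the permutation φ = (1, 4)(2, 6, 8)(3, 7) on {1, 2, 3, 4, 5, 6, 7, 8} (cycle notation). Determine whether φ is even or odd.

The cycle lengths are 3, 2, 2, 1.
A cycle is odd iff its length is even; φ has 2 even-length cycles, so sgn(φ) = (−1)^2 and φ is even.

even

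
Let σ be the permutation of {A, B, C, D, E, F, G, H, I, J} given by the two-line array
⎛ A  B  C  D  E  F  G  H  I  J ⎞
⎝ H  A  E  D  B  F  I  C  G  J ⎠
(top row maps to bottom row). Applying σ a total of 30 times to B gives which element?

B

Tracing B → A → … returns to B after 5 steps, so B lies in a 5-cycle (A, H, C, E, B).
On a 5-cycle, σ^5 is the identity, so σ^30 = σ^0 there (30 ≡ 0 mod 5).
So σ^30(B) = B.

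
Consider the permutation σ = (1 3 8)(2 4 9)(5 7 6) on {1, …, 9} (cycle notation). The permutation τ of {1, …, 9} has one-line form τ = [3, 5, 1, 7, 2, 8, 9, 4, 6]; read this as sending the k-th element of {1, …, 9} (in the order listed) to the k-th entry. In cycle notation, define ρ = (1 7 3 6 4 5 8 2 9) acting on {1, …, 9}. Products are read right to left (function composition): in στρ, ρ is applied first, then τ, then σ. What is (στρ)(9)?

8

(στρ)(9) = σ(τ(ρ(9))). ρ(9) = 1, then τ(1) = 3, then σ(3) = 8, so the result is 8.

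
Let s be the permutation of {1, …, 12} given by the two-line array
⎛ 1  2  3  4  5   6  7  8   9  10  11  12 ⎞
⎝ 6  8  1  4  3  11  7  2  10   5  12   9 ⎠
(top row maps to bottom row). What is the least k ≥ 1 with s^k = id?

8

Decomposing into disjoint cycles gives cycle lengths 8, 2, 1, 1.
Since disjoint cycles commute, ord(s) = lcm(8, 2) = 8.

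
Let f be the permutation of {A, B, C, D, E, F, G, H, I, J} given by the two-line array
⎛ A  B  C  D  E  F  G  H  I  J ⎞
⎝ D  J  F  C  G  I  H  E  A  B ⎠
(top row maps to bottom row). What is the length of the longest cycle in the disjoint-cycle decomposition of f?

5

Decomposing into disjoint cycles gives (A, D, C, F, I)(B, J)(E, G, H); the longest has length 5.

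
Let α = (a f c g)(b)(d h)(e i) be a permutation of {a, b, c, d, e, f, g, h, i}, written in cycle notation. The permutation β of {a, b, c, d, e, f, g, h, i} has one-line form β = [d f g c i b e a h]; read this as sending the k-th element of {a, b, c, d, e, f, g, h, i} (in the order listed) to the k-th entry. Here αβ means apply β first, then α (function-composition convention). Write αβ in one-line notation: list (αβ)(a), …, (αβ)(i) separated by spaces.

h c a g e b i f d

(αβ)(x) = α(β(x)). Computing each image: α(β(a)) = α(d) = h, α(β(b)) = α(f) = c, α(β(c)) = α(g) = a, α(β(d)) = α(c) = g, α(β(e)) = α(i) = e, α(β(f)) = α(b) = b, α(β(g)) = α(e) = i, α(β(h)) = α(a) = f, α(β(i)) = α(h) = d.
Hence αβ = [h c a g e b i f d].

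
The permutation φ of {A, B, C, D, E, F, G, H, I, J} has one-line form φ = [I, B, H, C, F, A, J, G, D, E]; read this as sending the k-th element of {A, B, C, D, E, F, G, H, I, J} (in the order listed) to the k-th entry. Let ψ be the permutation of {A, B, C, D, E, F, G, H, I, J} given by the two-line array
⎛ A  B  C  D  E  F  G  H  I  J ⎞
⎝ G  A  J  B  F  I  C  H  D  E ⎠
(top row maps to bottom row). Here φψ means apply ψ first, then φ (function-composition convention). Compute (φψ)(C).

First apply ψ: ψ(C) = J, then φ(J) = E. Thus (φψ)(C) = E.

E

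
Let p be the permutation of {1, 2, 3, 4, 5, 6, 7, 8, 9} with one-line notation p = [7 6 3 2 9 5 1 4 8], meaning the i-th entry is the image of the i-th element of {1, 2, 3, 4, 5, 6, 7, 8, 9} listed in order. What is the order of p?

6

The disjoint-cycle form of p has cycle lengths 6, 2, 1.
Since disjoint cycles commute, ord(p) = lcm(6, 2) = 6.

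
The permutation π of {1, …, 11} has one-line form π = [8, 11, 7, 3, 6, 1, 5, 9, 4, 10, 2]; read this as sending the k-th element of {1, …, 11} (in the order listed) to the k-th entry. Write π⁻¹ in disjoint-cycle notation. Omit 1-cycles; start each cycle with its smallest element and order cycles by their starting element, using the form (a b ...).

The cycle decomposition of π is (1 8 9 4 3 7 5 6)(2 11).
The inverse reverses every cycle; in canonical form, π⁻¹ = (1 6 5 7 3 4 9 8)(2 11).

(1 6 5 7 3 4 9 8)(2 11)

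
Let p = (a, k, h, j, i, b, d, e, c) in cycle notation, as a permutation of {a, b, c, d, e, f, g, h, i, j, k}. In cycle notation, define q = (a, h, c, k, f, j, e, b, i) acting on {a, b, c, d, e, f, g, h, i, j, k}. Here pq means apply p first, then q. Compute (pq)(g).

g

p(g) = g, then q(g) = g; composing gives (pq)(g) = g.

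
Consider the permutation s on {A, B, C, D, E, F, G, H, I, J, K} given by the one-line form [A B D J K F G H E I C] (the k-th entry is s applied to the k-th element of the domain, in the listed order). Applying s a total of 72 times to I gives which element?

Tracing I → E → … returns to I after 6 steps, so I lies in a 6-cycle (C D J I E K).
Powers repeat with period 6 on this cycle, and 72 mod 6 = 0, so s^72(I) = s^0(I).
So s^72(I) = I.

I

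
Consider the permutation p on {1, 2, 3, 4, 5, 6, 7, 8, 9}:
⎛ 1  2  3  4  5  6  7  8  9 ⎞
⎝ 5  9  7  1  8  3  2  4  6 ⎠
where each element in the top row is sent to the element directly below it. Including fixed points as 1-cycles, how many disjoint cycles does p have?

The cycle decomposition is (1 5 8 4)(2 9 6 3 7), which has 2 cycles (counting 1-cycles).

2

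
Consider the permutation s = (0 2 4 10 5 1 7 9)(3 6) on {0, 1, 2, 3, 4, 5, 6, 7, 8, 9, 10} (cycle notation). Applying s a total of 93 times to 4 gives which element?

9

4 lies in the 8-cycle (0 2 4 10 5 1 7 9).
On an 8-cycle, s^8 is the identity, so s^93 = s^5 there (93 ≡ 5 mod 8).
Stepping 5 places around the cycle: 4 → 10 → 5 → 1 → 7 → 9.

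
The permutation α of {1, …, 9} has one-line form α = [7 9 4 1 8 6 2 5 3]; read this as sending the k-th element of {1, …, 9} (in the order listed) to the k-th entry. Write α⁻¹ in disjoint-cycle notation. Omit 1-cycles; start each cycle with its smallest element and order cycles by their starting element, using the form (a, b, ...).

First write α in disjoint cycles: (1, 7, 2, 9, 3, 4)(5, 8).
The inverse reverses every cycle; in canonical form, α⁻¹ = (1, 4, 3, 9, 2, 7)(5, 8).

(1, 4, 3, 9, 2, 7)(5, 8)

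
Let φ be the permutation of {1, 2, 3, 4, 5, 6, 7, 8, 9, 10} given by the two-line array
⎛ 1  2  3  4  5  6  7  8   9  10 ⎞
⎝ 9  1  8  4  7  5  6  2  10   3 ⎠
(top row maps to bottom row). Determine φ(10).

3

The entry below 10 in the array is 3, so φ(10) = 3.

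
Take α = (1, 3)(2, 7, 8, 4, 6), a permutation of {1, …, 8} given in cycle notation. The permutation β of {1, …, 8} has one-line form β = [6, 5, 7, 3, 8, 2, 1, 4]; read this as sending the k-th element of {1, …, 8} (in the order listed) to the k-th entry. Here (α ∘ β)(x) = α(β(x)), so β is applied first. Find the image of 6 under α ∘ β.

First apply β: β(6) = 2, then α(2) = 7. Thus (α ∘ β)(6) = 7.

7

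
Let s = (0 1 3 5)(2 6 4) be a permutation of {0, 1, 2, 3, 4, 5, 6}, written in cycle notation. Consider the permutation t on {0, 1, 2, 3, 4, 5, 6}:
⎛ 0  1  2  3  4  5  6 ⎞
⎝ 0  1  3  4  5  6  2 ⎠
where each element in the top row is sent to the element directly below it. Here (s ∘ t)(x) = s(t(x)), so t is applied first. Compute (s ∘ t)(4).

0

t(4) = 5, then s(5) = 0; composing gives (s ∘ t)(4) = 0.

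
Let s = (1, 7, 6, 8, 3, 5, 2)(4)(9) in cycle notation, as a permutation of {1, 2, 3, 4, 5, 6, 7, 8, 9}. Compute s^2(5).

1

5 lies in the 7-cycle (1, 7, 6, 8, 3, 5, 2).
Advancing 2 steps from 5: 5 → 2 → 1.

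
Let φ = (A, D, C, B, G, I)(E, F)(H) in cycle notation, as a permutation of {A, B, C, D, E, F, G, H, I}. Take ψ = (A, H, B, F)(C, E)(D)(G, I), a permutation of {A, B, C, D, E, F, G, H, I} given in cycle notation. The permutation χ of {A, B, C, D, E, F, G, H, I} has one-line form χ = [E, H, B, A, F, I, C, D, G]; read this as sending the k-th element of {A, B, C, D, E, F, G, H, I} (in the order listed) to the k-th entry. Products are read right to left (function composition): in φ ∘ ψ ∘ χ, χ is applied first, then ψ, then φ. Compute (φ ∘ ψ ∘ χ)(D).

H

(φ ∘ ψ ∘ χ)(D) = φ(ψ(χ(D))). χ(D) = A, then ψ(A) = H, then φ(H) = H, so the result is H.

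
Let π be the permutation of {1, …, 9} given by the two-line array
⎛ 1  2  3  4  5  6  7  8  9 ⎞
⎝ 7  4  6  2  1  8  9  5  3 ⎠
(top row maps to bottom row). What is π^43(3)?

Tracing 3 → 6 → … returns to 3 after 7 steps, so 3 lies in a 7-cycle (1 7 9 3 6 8 5).
Since the cycle has length 7, π^43 acts on it the same as π^1 (43 mod 7 = 1).
Advancing 1 step from 3: 3 → 6.

6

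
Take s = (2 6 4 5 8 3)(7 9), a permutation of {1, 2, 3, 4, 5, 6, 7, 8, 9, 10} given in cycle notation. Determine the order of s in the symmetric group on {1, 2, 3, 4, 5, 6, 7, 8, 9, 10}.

6

The cycle type of s is (6, 2, 1, 1).
Since disjoint cycles commute, ord(s) = lcm(6, 2) = 6.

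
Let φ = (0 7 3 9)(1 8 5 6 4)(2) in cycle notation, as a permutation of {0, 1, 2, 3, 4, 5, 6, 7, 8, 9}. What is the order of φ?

20

The cycle type of φ is (5, 4, 1).
Since disjoint cycles commute, ord(φ) = lcm(5, 4) = 20.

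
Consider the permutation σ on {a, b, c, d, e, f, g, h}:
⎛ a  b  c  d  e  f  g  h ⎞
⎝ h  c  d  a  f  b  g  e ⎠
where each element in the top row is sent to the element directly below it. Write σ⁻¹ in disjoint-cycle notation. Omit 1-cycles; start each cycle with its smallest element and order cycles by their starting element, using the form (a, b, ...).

The cycle decomposition of σ is (a, h, e, f, b, c, d).
Reversing each cycle (and rotating so the smallest element leads) gives σ⁻¹ = (a, d, c, b, f, e, h).

(a, d, c, b, f, e, h)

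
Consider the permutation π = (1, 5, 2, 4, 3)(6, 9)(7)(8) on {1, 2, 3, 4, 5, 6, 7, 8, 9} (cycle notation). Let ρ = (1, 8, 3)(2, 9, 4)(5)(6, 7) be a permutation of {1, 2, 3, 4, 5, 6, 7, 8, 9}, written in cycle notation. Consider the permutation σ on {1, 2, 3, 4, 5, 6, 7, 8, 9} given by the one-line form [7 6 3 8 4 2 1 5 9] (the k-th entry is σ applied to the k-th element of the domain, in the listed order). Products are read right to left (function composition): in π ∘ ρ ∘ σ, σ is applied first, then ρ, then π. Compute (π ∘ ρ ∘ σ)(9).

3

(π ∘ ρ ∘ σ)(9) = π(ρ(σ(9))). σ(9) = 9, then ρ(9) = 4, then π(4) = 3, so the result is 3.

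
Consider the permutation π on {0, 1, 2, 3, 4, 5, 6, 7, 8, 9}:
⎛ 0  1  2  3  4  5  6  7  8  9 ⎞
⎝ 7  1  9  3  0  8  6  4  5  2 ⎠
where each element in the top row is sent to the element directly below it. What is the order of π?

The disjoint-cycle form of π has cycle lengths 3, 2, 2, 1, 1, 1.
Since disjoint cycles commute, ord(π) = lcm(3, 2, 2) = 6.

6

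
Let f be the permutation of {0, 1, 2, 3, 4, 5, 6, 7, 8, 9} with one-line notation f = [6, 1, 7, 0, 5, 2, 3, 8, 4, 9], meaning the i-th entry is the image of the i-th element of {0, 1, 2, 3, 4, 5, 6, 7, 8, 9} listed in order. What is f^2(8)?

5

Tracing 8 → 4 → … returns to 8 after 5 steps, so 8 lies in a 5-cycle (2 7 8 4 5).
Stepping 2 places around the cycle: 8 → 4 → 5.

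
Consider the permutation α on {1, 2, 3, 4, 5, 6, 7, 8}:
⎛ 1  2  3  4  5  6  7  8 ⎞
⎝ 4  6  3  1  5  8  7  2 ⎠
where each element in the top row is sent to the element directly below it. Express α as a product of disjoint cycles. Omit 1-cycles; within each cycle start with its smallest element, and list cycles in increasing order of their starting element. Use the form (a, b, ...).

From 1: 1 → 4 → 1, closing the cycle (1, 4).
Continuing from each remaining unvisited element yields (1, 4)(2, 6, 8).

(1, 4)(2, 6, 8)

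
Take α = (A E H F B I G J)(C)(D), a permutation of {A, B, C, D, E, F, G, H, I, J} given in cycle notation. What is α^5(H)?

J

H lies in the 8-cycle (A E H F B I G J).
Advancing 5 steps from H: H → F → B → I → G → J.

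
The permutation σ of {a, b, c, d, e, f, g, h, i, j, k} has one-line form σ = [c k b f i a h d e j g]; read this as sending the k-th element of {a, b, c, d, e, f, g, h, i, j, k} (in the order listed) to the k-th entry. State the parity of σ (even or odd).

In disjoint-cycle form the cycle lengths are 8, 2, 1.
A cycle is odd iff its length is even; σ has 2 even-length cycles, so sgn(σ) = (−1)^2 and σ is even.

even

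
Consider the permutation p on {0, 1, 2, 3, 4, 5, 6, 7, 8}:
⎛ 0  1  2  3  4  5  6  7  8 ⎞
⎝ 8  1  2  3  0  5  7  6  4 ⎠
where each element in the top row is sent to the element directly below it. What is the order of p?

The disjoint-cycle form of p has cycle lengths 3, 2, 1, 1, 1, 1.
The order of p is the least common multiple of its cycle lengths: lcm(3, 2) = 6.

6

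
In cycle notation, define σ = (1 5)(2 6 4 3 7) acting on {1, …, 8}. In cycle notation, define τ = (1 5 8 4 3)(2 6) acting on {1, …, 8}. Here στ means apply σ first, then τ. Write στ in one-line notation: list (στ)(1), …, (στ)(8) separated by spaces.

8 2 7 1 5 3 6 4

(στ)(x) = τ(σ(x)). Computing each image: τ(σ(1)) = τ(5) = 8, τ(σ(2)) = τ(6) = 2, τ(σ(3)) = τ(7) = 7, τ(σ(4)) = τ(3) = 1, τ(σ(5)) = τ(1) = 5, τ(σ(6)) = τ(4) = 3, τ(σ(7)) = τ(2) = 6, τ(σ(8)) = τ(8) = 4.
Hence στ = [8 2 7 1 5 3 6 4].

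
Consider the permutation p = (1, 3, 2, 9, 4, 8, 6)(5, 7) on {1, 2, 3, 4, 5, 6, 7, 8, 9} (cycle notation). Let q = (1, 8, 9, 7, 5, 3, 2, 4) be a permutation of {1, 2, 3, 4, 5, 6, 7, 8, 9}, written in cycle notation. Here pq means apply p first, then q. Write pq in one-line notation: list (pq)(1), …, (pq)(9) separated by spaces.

2 7 4 9 5 8 3 6 1

Chase each element through p then q: 1 → 3 → 2; 2 → 9 → 7; 3 → 2 → 4; 4 → 8 → 9; 5 → 7 → 5; 6 → 1 → 8; 7 → 5 → 3; 8 → 6 → 6; 9 → 4 → 1.
Collecting the images, pq = [2 7 4 9 5 8 3 6 1].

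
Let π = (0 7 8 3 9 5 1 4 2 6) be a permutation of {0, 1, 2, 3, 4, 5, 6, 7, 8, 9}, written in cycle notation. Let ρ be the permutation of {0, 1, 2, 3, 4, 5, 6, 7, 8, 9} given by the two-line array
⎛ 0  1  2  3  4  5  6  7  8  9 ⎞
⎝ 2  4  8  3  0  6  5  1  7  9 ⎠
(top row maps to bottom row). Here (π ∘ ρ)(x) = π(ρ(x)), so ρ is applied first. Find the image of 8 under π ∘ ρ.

8

ρ(8) = 7, then π(7) = 8; composing gives (π ∘ ρ)(8) = 8.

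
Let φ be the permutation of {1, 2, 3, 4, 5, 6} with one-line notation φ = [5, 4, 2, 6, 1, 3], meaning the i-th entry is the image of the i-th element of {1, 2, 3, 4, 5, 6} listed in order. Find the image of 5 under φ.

1

5 is element number 5 of the domain, and entry number 5 of the one-line form is 1, so φ(5) = 1.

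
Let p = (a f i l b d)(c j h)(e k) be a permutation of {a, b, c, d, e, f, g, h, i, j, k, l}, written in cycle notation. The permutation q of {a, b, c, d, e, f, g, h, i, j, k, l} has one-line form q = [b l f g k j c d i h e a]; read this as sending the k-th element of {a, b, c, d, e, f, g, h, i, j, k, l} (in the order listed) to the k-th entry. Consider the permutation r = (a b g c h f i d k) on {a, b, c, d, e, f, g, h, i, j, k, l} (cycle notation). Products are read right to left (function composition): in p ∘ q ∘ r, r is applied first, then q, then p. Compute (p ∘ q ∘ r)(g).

i

(p ∘ q ∘ r)(g) = p(q(r(g))). r(g) = c, then q(c) = f, then p(f) = i, so the result is i.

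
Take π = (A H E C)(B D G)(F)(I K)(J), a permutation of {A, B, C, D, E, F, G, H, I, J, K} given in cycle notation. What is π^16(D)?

D lies in the 3-cycle (B D G).
On a 3-cycle, π^3 is the identity, so π^16 = π^1 there (16 ≡ 1 mod 3).
Stepping 1 place around the cycle: D → G.

G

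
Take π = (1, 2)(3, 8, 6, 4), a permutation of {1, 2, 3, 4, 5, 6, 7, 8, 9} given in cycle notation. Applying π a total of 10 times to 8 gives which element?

8 lies in the 4-cycle (3, 8, 6, 4).
Since the cycle has length 4, π^10 acts on it the same as π^2 (10 mod 4 = 2).
Stepping 2 places around the cycle: 8 → 6 → 4.

4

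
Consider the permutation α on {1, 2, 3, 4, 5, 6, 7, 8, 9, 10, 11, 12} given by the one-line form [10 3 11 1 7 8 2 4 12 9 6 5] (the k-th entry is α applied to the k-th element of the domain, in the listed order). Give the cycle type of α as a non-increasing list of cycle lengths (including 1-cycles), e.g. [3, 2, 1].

The disjoint cycles are (1 10 9 12 5 7 2 3 11 6 8 4), with lengths 12 in non-increasing order.

[12]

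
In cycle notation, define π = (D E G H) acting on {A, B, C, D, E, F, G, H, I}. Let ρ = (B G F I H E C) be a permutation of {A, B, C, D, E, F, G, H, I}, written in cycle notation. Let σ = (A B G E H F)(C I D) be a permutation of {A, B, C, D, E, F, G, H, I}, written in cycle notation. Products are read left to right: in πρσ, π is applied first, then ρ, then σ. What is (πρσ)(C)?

G

Chase C: π(C) = C; ρ(C) = B; σ(B) = G. Hence (πρσ)(C) = G.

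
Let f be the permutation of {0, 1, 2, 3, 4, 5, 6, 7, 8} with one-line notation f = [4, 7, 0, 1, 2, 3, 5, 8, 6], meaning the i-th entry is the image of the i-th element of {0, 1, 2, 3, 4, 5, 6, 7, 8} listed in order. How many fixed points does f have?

0

No element satisfies f(x) = x, so there are 0 fixed points.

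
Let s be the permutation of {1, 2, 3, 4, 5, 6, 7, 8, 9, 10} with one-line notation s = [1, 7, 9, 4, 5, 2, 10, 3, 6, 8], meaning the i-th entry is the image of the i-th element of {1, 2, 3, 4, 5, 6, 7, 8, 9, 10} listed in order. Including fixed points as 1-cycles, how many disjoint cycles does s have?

The cycle decomposition is (1)(2 7 10 8 3 9 6)(4)(5), which has 4 cycles (counting 1-cycles).

4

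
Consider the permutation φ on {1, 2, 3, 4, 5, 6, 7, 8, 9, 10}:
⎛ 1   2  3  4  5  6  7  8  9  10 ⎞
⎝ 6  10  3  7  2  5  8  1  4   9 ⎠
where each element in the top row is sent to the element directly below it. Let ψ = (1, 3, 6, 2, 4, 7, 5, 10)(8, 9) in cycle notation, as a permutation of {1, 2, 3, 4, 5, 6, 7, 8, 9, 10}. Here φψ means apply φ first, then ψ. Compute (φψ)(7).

9

φ(7) = 8, then ψ(8) = 9; composing gives (φψ)(7) = 9.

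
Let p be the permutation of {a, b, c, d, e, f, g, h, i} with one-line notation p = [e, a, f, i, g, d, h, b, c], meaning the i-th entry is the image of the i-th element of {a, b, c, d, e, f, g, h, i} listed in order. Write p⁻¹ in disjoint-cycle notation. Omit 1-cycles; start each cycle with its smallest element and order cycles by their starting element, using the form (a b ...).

(a b h g e)(c i d f)

The cycle decomposition of p is (a e g h b)(c f d i).
Reversing each cycle (and rotating so the smallest element leads) gives p⁻¹ = (a b h g e)(c i d f).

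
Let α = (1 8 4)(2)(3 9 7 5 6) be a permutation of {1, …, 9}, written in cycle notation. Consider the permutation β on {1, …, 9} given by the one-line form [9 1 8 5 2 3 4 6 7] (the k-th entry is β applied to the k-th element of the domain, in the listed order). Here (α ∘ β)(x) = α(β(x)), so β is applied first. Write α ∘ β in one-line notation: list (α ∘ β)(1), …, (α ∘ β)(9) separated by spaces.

7 8 4 6 2 9 1 3 5

Chase each element through β then α: 1 → 9 → 7; 2 → 1 → 8; 3 → 8 → 4; 4 → 5 → 6; 5 → 2 → 2; 6 → 3 → 9; 7 → 4 → 1; 8 → 6 → 3; 9 → 7 → 5.
Collecting the images, α ∘ β = [7 8 4 6 2 9 1 3 5].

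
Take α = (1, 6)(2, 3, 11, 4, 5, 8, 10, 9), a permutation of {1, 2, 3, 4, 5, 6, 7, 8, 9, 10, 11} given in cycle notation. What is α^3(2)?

2 lies in the 8-cycle (2, 3, 11, 4, 5, 8, 10, 9).
Advancing 3 steps from 2: 2 → 3 → 11 → 4.

4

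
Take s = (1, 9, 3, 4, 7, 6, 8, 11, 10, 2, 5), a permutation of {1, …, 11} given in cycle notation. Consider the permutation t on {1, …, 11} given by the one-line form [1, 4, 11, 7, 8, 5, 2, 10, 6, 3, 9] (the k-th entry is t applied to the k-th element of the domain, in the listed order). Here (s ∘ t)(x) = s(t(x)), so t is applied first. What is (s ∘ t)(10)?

(s ∘ t)(10) = s(t(10)). t(10) = 3, then s(3) = 4. So (s ∘ t)(10) = 4.

4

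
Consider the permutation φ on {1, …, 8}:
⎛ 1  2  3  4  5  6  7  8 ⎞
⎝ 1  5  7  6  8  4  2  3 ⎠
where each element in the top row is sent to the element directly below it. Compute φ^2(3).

2

Tracing 3 → 7 → … returns to 3 after 5 steps, so 3 lies in a 5-cycle (2, 5, 8, 3, 7).
Stepping 2 places around the cycle: 3 → 7 → 2.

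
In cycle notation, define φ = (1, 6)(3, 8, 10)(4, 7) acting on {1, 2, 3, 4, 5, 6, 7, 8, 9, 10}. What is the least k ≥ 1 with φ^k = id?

The disjoint cycles have lengths 3, 2, 2, 1, 1, 1.
The order is lcm(3, 2, 2) = 6.

6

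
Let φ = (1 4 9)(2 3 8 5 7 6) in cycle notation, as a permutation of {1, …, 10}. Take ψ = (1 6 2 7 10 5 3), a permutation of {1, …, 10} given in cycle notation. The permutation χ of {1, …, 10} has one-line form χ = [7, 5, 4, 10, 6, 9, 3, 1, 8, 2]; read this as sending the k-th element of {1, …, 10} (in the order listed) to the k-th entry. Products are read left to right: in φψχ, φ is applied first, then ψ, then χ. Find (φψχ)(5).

(φψχ)(5) = χ(ψ(φ(5))). φ(5) = 7, then ψ(7) = 10, then χ(10) = 2, so the result is 2.

2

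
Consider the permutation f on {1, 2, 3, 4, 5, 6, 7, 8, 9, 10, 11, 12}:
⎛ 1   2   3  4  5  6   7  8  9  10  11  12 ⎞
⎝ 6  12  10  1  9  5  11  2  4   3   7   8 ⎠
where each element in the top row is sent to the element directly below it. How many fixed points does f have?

0

No element satisfies f(x) = x, so there are 0 fixed points.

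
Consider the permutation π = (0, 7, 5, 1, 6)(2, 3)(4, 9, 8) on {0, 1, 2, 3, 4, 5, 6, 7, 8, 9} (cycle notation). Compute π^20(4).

8

4 lies in the 3-cycle (4, 9, 8).
Powers repeat with period 3 on this cycle, and 20 mod 3 = 2, so π^20(4) = π^2(4).
Advancing 2 steps from 4: 4 → 9 → 8.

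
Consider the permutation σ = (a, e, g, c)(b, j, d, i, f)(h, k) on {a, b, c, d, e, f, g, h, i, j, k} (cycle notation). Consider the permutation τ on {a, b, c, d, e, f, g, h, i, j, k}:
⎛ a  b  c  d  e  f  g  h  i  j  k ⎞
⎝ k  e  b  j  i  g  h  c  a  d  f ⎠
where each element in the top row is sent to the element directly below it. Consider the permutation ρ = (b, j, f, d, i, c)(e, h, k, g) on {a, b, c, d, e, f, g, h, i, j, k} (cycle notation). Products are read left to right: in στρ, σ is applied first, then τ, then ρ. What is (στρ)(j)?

Chase j: σ(j) = d; τ(d) = j; ρ(j) = f. Hence (στρ)(j) = f.

f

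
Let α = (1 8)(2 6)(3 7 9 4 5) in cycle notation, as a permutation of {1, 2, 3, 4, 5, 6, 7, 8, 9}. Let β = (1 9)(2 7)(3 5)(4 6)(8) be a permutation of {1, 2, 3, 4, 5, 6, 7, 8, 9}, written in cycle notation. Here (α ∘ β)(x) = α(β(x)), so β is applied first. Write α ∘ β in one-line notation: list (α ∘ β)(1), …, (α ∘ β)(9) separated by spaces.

(α ∘ β)(x) = α(β(x)). Computing each image: α(β(1)) = α(9) = 4, α(β(2)) = α(7) = 9, α(β(3)) = α(5) = 3, α(β(4)) = α(6) = 2, α(β(5)) = α(3) = 7, α(β(6)) = α(4) = 5, α(β(7)) = α(2) = 6, α(β(8)) = α(8) = 1, α(β(9)) = α(1) = 8.
Hence α ∘ β = [4 9 3 2 7 5 6 1 8].

4 9 3 2 7 5 6 1 8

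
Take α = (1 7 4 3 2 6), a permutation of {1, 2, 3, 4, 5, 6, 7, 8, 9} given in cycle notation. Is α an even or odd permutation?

odd

The cycle lengths are 6, 1, 1, 1.
A cycle is odd iff its length is even; α has 1 even-length cycle, so sgn(α) = (−1)^1 and α is odd.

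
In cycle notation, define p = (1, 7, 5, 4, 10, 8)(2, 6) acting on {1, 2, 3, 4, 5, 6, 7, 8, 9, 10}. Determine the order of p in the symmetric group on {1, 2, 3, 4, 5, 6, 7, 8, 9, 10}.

6

The cycle type of p is (6, 2, 1, 1).
The order of p is the least common multiple of its cycle lengths: lcm(6, 2) = 6.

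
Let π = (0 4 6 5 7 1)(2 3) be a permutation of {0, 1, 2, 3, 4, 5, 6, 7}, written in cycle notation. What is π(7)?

In the cycle (0 4 6 5 7 1), 7 is followed by 1, so π(7) = 1.

1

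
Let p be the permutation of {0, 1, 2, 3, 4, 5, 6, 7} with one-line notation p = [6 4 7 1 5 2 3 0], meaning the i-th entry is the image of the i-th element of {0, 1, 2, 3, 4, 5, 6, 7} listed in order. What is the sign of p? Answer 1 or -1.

In disjoint-cycle form the cycle lengths are 8.
A cycle of length ℓ contributes ℓ−1 transpositions, so p is a product of 7 transpositions — odd.

-1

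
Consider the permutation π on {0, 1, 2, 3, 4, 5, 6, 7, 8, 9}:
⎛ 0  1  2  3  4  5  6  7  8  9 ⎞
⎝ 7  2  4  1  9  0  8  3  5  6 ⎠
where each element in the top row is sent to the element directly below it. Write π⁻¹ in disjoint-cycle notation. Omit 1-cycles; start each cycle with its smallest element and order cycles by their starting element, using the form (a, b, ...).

First write π in disjoint cycles: (0, 7, 3, 1, 2, 4, 9, 6, 8, 5).
Reversing each cycle (and rotating so the smallest element leads) gives π⁻¹ = (0, 5, 8, 6, 9, 4, 2, 1, 3, 7).

(0, 5, 8, 6, 9, 4, 2, 1, 3, 7)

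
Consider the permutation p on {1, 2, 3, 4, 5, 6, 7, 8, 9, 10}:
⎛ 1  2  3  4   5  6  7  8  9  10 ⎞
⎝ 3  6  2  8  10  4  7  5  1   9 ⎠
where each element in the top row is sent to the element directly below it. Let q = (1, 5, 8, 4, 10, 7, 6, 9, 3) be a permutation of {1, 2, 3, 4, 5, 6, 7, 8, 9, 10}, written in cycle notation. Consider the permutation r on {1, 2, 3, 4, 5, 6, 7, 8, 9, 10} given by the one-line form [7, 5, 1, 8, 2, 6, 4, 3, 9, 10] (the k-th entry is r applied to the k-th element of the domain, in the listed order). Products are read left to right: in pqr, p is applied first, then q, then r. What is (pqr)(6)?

10

Chase 6: p(6) = 4; q(4) = 10; r(10) = 10. Hence (pqr)(6) = 10.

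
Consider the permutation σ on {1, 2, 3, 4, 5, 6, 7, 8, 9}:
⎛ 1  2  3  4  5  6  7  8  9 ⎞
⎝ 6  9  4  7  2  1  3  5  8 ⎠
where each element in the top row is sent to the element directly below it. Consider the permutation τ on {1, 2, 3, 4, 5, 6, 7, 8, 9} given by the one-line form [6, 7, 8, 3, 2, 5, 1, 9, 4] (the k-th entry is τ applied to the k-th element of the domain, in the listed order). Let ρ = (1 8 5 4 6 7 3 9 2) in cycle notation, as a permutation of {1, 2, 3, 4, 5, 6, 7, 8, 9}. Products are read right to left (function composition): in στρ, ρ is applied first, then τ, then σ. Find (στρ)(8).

Chase 8: ρ(8) = 5; τ(5) = 2; σ(2) = 9. Hence (στρ)(8) = 9.

9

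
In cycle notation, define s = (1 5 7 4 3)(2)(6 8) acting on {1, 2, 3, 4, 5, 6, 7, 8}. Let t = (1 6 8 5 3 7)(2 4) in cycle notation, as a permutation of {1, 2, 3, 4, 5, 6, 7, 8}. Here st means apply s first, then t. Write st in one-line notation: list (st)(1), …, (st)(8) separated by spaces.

3 4 6 7 1 5 2 8

(st)(x) = t(s(x)). Computing each image: t(s(1)) = t(5) = 3, t(s(2)) = t(2) = 4, t(s(3)) = t(1) = 6, t(s(4)) = t(3) = 7, t(s(5)) = t(7) = 1, t(s(6)) = t(8) = 5, t(s(7)) = t(4) = 2, t(s(8)) = t(6) = 8.
Hence st = [3 4 6 7 1 5 2 8].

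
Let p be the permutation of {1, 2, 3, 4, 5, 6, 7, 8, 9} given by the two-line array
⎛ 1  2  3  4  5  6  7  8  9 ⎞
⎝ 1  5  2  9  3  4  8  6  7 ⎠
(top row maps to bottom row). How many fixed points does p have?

The fixed points (elements with p(x) = x) are {1}, so there is 1.

1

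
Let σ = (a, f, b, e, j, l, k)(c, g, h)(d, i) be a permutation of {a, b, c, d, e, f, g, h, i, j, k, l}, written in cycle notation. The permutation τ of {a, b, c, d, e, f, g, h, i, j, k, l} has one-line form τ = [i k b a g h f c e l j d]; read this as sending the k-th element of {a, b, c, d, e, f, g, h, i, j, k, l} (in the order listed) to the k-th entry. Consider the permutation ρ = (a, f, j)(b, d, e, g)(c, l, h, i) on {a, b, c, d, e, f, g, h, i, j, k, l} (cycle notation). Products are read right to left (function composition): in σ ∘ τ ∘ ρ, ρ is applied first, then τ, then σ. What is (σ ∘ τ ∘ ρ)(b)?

f

Chase b: ρ(b) = d; τ(d) = a; σ(a) = f. Hence (σ ∘ τ ∘ ρ)(b) = f.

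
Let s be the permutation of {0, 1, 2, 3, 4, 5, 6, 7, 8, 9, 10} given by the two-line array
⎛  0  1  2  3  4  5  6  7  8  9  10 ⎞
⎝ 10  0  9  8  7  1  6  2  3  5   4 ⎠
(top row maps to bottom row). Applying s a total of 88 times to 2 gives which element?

2

Tracing 2 → 9 → … returns to 2 after 8 steps, so 2 lies in an 8-cycle (0 10 4 7 2 9 5 1).
Powers repeat with period 8 on this cycle, and 88 mod 8 = 0, so s^88(2) = s^0(2).
So s^88(2) = 2.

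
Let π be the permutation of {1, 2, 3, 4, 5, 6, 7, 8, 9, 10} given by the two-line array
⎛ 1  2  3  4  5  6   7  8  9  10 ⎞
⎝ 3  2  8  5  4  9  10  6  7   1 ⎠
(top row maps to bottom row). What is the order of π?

Writing π as disjoint cycles, the cycle lengths are 7, 2, 1.
The order is lcm(7, 2) = 14.

14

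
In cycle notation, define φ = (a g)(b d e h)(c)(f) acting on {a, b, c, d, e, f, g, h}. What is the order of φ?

The disjoint cycles have lengths 4, 2, 1, 1.
Since disjoint cycles commute, ord(φ) = lcm(4, 2) = 4.

4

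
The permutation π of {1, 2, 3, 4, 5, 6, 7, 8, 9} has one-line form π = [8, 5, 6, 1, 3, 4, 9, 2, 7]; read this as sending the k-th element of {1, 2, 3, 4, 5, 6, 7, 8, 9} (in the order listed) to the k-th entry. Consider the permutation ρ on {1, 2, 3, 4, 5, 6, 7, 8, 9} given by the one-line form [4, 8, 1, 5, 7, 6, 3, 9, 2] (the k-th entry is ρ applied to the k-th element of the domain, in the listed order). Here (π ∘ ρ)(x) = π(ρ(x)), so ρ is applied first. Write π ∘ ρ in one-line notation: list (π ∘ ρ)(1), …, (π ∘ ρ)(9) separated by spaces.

For each element, apply ρ then π: 1 → 4 → 1; 2 → 8 → 2; 3 → 1 → 8; 4 → 5 → 3; 5 → 7 → 9; 6 → 6 → 4; 7 → 3 → 6; 8 → 9 → 7; 9 → 2 → 5.
Collecting the images, π ∘ ρ = [1 2 8 3 9 4 6 7 5].

1 2 8 3 9 4 6 7 5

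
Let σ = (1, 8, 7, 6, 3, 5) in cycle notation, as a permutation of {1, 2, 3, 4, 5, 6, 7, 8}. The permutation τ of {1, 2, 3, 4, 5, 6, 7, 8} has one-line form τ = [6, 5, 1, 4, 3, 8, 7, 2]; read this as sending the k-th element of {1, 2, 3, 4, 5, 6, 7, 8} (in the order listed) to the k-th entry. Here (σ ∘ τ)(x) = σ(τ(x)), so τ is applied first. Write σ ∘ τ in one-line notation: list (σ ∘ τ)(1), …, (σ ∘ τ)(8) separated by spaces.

(σ ∘ τ)(x) = σ(τ(x)). Computing each image: σ(τ(1)) = σ(6) = 3, σ(τ(2)) = σ(5) = 1, σ(τ(3)) = σ(1) = 8, σ(τ(4)) = σ(4) = 4, σ(τ(5)) = σ(3) = 5, σ(τ(6)) = σ(8) = 7, σ(τ(7)) = σ(7) = 6, σ(τ(8)) = σ(2) = 2.
Hence σ ∘ τ = [3 1 8 4 5 7 6 2].

3 1 8 4 5 7 6 2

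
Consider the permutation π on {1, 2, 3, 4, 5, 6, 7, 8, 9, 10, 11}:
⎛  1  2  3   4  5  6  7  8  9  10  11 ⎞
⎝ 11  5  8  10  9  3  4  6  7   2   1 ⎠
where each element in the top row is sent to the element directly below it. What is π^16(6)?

Tracing 6 → 3 → … returns to 6 after 3 steps, so 6 lies in a 3-cycle (3, 8, 6).
Powers repeat with period 3 on this cycle, and 16 mod 3 = 1, so π^16(6) = π^1(6).
Advancing 1 step from 6: 6 → 3.

3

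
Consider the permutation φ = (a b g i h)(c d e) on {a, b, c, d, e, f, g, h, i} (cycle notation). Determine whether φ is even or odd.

The cycle lengths are 5, 3, 1.
A cycle is odd iff its length is even; φ has 0 even-length cycles, so sgn(φ) = (−1)^0 and φ is even.

even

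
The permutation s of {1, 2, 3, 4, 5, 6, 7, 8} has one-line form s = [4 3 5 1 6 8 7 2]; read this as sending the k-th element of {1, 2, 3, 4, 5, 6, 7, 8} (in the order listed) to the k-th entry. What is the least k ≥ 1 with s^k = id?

Writing s as disjoint cycles, the cycle lengths are 5, 2, 1.
Since disjoint cycles commute, ord(s) = lcm(5, 2) = 10.

10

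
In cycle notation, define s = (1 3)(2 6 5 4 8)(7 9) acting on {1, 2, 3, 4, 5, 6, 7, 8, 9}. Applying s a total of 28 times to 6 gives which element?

8

6 lies in the 5-cycle (2 6 5 4 8).
Since the cycle has length 5, s^28 acts on it the same as s^3 (28 mod 5 = 3).
Stepping 3 places around the cycle: 6 → 5 → 4 → 8.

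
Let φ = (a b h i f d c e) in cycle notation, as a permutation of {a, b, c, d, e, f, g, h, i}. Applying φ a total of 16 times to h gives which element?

h lies in the 8-cycle (a b h i f d c e).
Powers repeat with period 8 on this cycle, and 16 mod 8 = 0, so φ^16(h) = φ^0(h).
So φ^16(h) = h.

h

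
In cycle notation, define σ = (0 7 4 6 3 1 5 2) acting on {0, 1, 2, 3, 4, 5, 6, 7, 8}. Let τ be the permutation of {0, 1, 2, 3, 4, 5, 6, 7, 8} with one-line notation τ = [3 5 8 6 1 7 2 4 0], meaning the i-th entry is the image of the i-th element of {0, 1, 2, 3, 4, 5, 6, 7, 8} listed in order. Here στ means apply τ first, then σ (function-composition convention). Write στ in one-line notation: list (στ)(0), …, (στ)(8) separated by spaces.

1 2 8 3 5 4 0 6 7

(στ)(x) = σ(τ(x)). Computing each image: σ(τ(0)) = σ(3) = 1, σ(τ(1)) = σ(5) = 2, σ(τ(2)) = σ(8) = 8, σ(τ(3)) = σ(6) = 3, σ(τ(4)) = σ(1) = 5, σ(τ(5)) = σ(7) = 4, σ(τ(6)) = σ(2) = 0, σ(τ(7)) = σ(4) = 6, σ(τ(8)) = σ(0) = 7.
Hence στ = [1 2 8 3 5 4 0 6 7].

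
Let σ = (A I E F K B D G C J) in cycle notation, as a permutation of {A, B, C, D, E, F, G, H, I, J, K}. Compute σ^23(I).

K

I lies in the 10-cycle (A I E F K B D G C J).
Powers repeat with period 10 on this cycle, and 23 mod 10 = 3, so σ^23(I) = σ^3(I).
Stepping 3 places around the cycle: I → E → F → K.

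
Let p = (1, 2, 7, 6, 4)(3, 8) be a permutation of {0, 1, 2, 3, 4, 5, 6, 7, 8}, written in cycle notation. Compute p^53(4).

7

4 lies in the 5-cycle (1, 2, 7, 6, 4).
Powers repeat with period 5 on this cycle, and 53 mod 5 = 3, so p^53(4) = p^3(4).
Advancing 3 steps from 4: 4 → 1 → 2 → 7.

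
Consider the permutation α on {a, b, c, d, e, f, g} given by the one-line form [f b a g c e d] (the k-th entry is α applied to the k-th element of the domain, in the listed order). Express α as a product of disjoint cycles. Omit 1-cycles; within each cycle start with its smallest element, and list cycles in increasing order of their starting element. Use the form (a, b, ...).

(a, f, e, c)(d, g)

Iterating α from a gives a → f → e → c → a; that is the 4-cycle (a, f, e, c).
Repeating from the next unused element and collecting all non-trivial cycles gives (a, f, e, c)(d, g).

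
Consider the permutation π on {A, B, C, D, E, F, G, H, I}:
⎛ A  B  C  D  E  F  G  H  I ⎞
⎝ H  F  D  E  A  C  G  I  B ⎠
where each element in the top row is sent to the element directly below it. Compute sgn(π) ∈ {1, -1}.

In disjoint-cycle form the cycle lengths are 8, 1.
A cycle of length ℓ contributes ℓ−1 transpositions, so π is a product of 7 transpositions — odd.

-1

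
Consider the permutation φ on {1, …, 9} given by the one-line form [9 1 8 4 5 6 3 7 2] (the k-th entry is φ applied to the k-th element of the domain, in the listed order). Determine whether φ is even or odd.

even

In disjoint-cycle form the cycle lengths are 3, 3, 1, 1, 1.
A cycle of length ℓ contributes ℓ−1 transpositions, so φ is a product of 2 + 2 = 4 transpositions — even.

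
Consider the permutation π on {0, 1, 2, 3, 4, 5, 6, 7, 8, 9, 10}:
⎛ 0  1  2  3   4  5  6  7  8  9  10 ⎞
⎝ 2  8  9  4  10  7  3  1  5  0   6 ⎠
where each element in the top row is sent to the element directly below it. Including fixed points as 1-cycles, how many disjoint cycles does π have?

The cycle decomposition is (0, 2, 9)(1, 8, 5, 7)(3, 4, 10, 6), which has 3 cycles (counting 1-cycles).

3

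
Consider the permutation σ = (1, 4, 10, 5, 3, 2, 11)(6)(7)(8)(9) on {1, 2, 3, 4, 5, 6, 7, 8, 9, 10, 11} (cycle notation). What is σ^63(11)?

11 lies in the 7-cycle (1, 4, 10, 5, 3, 2, 11).
On a 7-cycle, σ^7 is the identity, so σ^63 = σ^0 there (63 ≡ 0 mod 7).
So σ^63(11) = 11.

11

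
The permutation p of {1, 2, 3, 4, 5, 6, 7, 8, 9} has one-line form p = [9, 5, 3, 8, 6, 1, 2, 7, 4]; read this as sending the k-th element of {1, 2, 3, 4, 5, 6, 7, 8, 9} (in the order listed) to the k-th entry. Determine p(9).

9 is element number 9 of the domain, and entry number 9 of the one-line form is 4, so p(9) = 4.

4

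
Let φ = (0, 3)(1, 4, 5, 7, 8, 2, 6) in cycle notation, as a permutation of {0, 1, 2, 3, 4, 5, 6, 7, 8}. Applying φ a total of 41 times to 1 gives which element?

6

1 lies in the 7-cycle (1, 4, 5, 7, 8, 2, 6).
Powers repeat with period 7 on this cycle, and 41 mod 7 = 6, so φ^41(1) = φ^6(1).
Stepping 6 places around the cycle: 1 → 4 → 5 → 7 → 8 → 2 → 6.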